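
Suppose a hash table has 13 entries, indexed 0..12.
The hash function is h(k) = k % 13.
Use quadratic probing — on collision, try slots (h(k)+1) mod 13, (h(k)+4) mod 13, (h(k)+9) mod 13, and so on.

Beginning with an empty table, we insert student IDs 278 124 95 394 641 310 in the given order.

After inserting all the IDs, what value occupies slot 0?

641

Insert 278: h=5, slot 5 empty => index 5.
Insert 124: h=7, slot 7 empty => index 7.
Insert 95: h=4, slot 4 empty => index 4.
Insert 394: h=4, slots 4,5 occupied => index 8.
Insert 641: h=4, slots 4,5,8 occupied => index 0.
Insert 310: h=11, slot 11 empty => index 11.
Table: [641, ., ., ., 95, 278, ., 124, 394, ., ., 310, .]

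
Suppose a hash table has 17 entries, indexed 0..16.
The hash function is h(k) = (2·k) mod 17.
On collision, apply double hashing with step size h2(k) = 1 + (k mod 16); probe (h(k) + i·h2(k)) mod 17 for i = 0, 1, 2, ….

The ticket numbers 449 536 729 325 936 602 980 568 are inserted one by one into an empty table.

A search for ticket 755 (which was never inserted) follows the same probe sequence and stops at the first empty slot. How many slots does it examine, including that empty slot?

Insert 449: h=14, slot 14 empty => index 14.
Insert 536: h=1, slot 1 empty => index 1.
Insert 729: h=13, slot 13 empty => index 13.
Insert 325: h=4, slot 4 empty => index 4.
Insert 936: h=2, slot 2 empty => index 2.
Insert 602: h=14, h2=11, slot 14 occupied => index 8.
Insert 980: h=5, slot 5 empty => index 5.
Insert 568: h=14, h2=9, slot 14 occupied => index 6.
Table: [—, 536, 936, —, 325, 980, 568, —, 602, —, —, —, —, 729, 449, —, —]
Lookup 755: h=14, h2=4, probe 14,1,5,9 → slot 9 empty, not found.

4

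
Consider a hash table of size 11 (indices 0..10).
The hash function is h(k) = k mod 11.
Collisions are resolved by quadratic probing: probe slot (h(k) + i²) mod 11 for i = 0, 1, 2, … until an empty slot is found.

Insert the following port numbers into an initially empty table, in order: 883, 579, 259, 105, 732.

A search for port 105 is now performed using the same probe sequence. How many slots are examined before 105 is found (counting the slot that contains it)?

883: h=3 => slot 3
579: h=7 => slot 7
259: h=6 => slot 6
105: h=6, probe 6,7,10 => slot 10
732: h=6, probe 6,7,10,4 => slot 4
Table: [-, -, -, 883, 732, -, 259, 579, -, -, 105]
Lookup 105: h=6, probe 6,7,10 → found at 10.

3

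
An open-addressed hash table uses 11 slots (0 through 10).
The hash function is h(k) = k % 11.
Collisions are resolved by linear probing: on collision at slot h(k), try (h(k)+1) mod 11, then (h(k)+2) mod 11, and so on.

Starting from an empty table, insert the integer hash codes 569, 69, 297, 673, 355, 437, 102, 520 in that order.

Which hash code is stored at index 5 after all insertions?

102

569 hashes to 8; slot 8 is free => place at 8.
69 hashes to 3; slot 3 is free => place at 3.
297 hashes to 0; slot 0 is free => place at 0.
673 hashes to 2; slot 2 is free => place at 2.
355 hashes to 3; 3 taken => place at 4.
437 hashes to 8; 8 taken => place at 9.
102 hashes to 3; 3,4 taken => place at 5.
520 hashes to 3; 3,4,5 taken => place at 6.
Table: [297, _, 673, 69, 355, 102, 520, _, 569, 437, _]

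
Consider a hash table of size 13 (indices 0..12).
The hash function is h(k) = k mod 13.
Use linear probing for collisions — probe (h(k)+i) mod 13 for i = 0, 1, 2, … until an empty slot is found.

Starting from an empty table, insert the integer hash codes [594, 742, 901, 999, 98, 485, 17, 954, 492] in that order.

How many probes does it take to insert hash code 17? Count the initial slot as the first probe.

Insert 594: h=9, slot 9 empty → index 9.
Insert 742: h=1, slot 1 empty → index 1.
Insert 901: h=4, slot 4 empty → index 4.
Insert 999: h=11, slot 11 empty → index 11.
Insert 98: h=7, slot 7 empty → index 7.
Insert 485: h=4, slot 4 occupied → index 5.
Insert 17: h=4, slots 4,5 occupied → index 6.
Insert 954: h=5, slots 5,6,7 occupied → index 8.
Insert 492: h=11, slot 11 occupied → index 12.
Table: [., 742, ., ., 901, 485, 17, 98, 954, 594, ., 999, 492]

3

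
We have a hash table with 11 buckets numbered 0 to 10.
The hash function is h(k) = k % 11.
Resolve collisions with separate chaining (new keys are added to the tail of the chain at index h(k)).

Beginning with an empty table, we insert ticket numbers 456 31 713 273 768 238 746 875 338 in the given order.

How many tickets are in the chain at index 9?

5

456 → bucket 5
31 → bucket 9
713 → bucket 9 (collision)
273 → bucket 9 (collision)
768 → bucket 9 (collision)
238 → bucket 7
746 → bucket 9 (collision)
875 → bucket 6
338 → bucket 8
Final buckets:
0: ∅
1: ∅
2: ∅
3: ∅
4: ∅
5: 456
6: 875
7: 238
8: 338
9: 31 -> 713 -> 273 -> 768 -> 746
10: ∅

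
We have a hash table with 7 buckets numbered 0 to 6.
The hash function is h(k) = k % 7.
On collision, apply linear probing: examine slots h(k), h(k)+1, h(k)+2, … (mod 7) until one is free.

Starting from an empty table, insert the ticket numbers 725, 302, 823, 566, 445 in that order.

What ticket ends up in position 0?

725: h=4 → slot 4
302: h=1 → slot 1
823: h=4, probe 4,5 → slot 5
566: h=6 → slot 6
445: h=4, probe 4,5,6,0 → slot 0
Table: [445, 302, -, -, 725, 823, 566]

445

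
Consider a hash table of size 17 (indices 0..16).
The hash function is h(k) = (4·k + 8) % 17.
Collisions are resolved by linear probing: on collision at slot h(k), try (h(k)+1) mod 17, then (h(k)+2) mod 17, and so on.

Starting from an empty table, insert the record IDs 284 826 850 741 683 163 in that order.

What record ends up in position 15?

741

284: h=5 -> slot 5
826: h=14 -> slot 14
850: h=8 -> slot 8
741: h=14, probe 14,15 -> slot 15
683: h=3 -> slot 3
163: h=14, probe 14,15,16 -> slot 16
Table: [., ., ., 683, ., 284, ., ., 850, ., ., ., ., ., 826, 741, 163]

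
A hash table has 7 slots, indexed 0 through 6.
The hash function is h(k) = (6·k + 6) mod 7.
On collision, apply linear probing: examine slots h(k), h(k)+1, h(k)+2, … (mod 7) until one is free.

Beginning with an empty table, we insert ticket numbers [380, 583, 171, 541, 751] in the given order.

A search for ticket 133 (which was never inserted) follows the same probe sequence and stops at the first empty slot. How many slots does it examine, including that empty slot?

380 hashes to 4; slot 4 is free → place at 4.
583 hashes to 4; 4 taken → place at 5.
171 hashes to 3; slot 3 is free → place at 3.
541 hashes to 4; 4,5 taken → place at 6.
751 hashes to 4; 4,5,6 taken → place at 0.
Table: [751, ∅, ∅, 171, 380, 583, 541]
Lookup 133: h=6, probe 6,0,1 → slot 1 empty, not found.

3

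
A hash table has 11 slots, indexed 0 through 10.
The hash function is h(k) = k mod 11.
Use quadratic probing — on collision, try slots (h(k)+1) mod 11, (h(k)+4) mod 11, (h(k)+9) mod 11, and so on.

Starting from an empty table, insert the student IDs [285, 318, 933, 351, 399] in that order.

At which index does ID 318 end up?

0

Insert 285: h=10, slot 10 empty -> index 10.
Insert 318: h=10, slot 10 occupied -> index 0.
Insert 933: h=9, slot 9 empty -> index 9.
Insert 351: h=10, slots 10,0 occupied -> index 3.
Insert 399: h=3, slot 3 occupied -> index 4.
Table: [318, —, —, 351, 399, —, —, —, —, 933, 285]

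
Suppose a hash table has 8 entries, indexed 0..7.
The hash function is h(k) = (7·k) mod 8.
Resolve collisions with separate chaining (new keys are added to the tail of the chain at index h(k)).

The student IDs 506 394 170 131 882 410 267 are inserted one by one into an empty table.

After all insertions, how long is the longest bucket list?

5

Insert 506: h=6, bucket 6 empty -> new chain.
Insert 394: h=6, bucket 6 nonempty -> append to chain.
Insert 170: h=6, bucket 6 nonempty -> append to chain.
Insert 131: h=5, bucket 5 empty -> new chain.
Insert 882: h=6, bucket 6 nonempty -> append to chain.
Insert 410: h=6, bucket 6 nonempty -> append to chain.
Insert 267: h=5, bucket 5 nonempty -> append to chain.
Final buckets:
0: -
1: -
2: -
3: -
4: -
5: 131 -> 267
6: 506 -> 394 -> 170 -> 882 -> 410
7: -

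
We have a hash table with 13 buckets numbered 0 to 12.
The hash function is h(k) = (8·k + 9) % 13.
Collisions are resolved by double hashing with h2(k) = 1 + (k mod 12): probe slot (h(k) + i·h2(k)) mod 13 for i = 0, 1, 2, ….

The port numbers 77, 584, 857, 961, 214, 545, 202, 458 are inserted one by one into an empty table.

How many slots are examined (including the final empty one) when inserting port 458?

Insert 77: h=1, slot 1 empty => index 1.
Insert 584: h=1, h2=9, slot 1 occupied => index 10.
Insert 857: h=1, h2=6, slot 1 occupied => index 7.
Insert 961: h=1, h2=2, slot 1 occupied => index 3.
Insert 214: h=5, slot 5 empty => index 5.
Insert 545: h=1, h2=6, slots 1,7 occupied => index 0.
Insert 202: h=0, h2=11, slot 0 occupied => index 11.
Insert 458: h=7, h2=3, slots 7,10,0,3 occupied => index 6.
Table: [545, 77, _, 961, _, 214, 458, 857, _, _, 584, 202, _]

5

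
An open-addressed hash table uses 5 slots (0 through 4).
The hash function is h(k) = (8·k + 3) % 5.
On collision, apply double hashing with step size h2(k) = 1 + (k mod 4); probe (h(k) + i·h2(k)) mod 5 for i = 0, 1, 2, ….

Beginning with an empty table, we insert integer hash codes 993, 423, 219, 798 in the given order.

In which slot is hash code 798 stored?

993: h=2 -> slot 2
423: h=2, h2=4, probe 2,1 -> slot 1
219: h=0 -> slot 0
798: h=2, h2=3, probe 2,0,3 -> slot 3
Table: [219, 423, 993, 798, —]

3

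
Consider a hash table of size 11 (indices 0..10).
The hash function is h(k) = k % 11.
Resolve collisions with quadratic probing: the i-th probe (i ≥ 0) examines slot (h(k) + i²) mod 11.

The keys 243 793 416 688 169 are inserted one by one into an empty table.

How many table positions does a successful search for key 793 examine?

2

243: h=1 => slot 1
793: h=1, probe 1,2 => slot 2
416: h=9 => slot 9
688: h=6 => slot 6
169: h=4 => slot 4
Table: [∅, 243, 793, ∅, 169, ∅, 688, ∅, ∅, 416, ∅]
Lookup 793: h=1, probe 1,2 → found at 2.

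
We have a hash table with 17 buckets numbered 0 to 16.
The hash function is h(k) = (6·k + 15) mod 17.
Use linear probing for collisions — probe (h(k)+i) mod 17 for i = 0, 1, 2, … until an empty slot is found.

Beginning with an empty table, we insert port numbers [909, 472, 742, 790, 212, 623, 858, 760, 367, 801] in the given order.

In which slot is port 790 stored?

909 hashes to 12; slot 12 is free => place at 12.
472 hashes to 8; slot 8 is free => place at 8.
742 hashes to 13; slot 13 is free => place at 13.
790 hashes to 12; 12,13 taken => place at 14.
212 hashes to 12; 12,13,14 taken => place at 15.
623 hashes to 13; 13,14,15 taken => place at 16.
858 hashes to 12; 12,13,14,15,16 taken => place at 0.
760 hashes to 2; slot 2 is free => place at 2.
367 hashes to 7; slot 7 is free => place at 7.
801 hashes to 10; slot 10 is free => place at 10.
Table: [858, -, 760, -, -, -, -, 367, 472, -, 801, -, 909, 742, 790, 212, 623]

14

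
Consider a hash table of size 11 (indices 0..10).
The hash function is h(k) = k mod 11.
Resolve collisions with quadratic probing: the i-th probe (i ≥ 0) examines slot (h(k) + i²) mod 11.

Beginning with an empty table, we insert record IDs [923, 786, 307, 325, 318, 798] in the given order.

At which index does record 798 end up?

7

Insert 923: h=10, slot 10 empty → index 10.
Insert 786: h=5, slot 5 empty → index 5.
Insert 307: h=10, slot 10 occupied → index 0.
Insert 325: h=6, slot 6 empty → index 6.
Insert 318: h=10, slots 10,0 occupied → index 3.
Insert 798: h=6, slot 6 occupied → index 7.
Table: [307, —, —, 318, —, 786, 325, 798, —, —, 923]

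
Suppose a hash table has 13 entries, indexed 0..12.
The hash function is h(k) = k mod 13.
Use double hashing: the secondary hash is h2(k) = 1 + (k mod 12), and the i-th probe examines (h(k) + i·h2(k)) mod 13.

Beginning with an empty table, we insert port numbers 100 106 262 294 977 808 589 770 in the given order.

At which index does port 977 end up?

100 hashes to 9; slot 9 is free -> place at 9.
106 hashes to 2; slot 2 is free -> place at 2.
262 hashes to 2, h2=11; 2 taken -> place at 0.
294 hashes to 8; slot 8 is free -> place at 8.
977 hashes to 2, h2=6; 2,8 taken -> place at 1.
808 hashes to 2, h2=5; 2 taken -> place at 7.
589 hashes to 4; slot 4 is free -> place at 4.
770 hashes to 3; slot 3 is free -> place at 3.
Table: [262, 977, 106, 770, 589, —, —, 808, 294, 100, —, —, —]

1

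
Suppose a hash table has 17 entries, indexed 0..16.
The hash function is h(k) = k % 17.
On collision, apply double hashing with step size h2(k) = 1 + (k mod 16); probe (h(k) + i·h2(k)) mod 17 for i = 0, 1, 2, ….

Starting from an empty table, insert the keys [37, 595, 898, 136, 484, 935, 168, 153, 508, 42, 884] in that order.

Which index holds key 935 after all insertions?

37 hashes to 3; slot 3 is free => place at 3.
595 hashes to 0; slot 0 is free => place at 0.
898 hashes to 14; slot 14 is free => place at 14.
136 hashes to 0, h2=9; 0 taken => place at 9.
484 hashes to 8; slot 8 is free => place at 8.
935 hashes to 0, h2=8; 0,8 taken => place at 16.
168 hashes to 15; slot 15 is free => place at 15.
153 hashes to 0, h2=10; 0 taken => place at 10.
508 hashes to 15, h2=13; 15 taken => place at 11.
42 hashes to 8, h2=11; 8 taken => place at 2.
884 hashes to 0, h2=5; 0 taken => place at 5.
Table: [595, —, 42, 37, —, 884, —, —, 484, 136, 153, 508, —, —, 898, 168, 935]

16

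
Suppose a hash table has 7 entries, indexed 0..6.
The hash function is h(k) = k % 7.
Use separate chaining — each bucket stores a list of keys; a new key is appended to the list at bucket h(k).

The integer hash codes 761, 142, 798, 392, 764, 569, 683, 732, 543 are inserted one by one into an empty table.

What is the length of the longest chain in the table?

3

761 -> bucket 5
142 -> bucket 2
798 -> bucket 0
392 -> bucket 0 (collision)
764 -> bucket 1
569 -> bucket 2 (collision)
683 -> bucket 4
732 -> bucket 4 (collision)
543 -> bucket 4 (collision)
Final buckets:
0: 798 -> 392
1: 764
2: 142 -> 569
3: ∅
4: 683 -> 732 -> 543
5: 761
6: ∅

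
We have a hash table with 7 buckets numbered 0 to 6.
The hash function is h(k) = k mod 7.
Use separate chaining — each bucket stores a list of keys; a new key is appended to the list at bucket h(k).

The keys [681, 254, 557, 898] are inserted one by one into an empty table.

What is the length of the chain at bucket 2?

3

Insert 681: h=2, bucket 2 empty -> new chain.
Insert 254: h=2, bucket 2 nonempty -> append to chain.
Insert 557: h=4, bucket 4 empty -> new chain.
Insert 898: h=2, bucket 2 nonempty -> append to chain.
Final buckets:
0: ∅
1: ∅
2: 681 -> 254 -> 898
3: ∅
4: 557
5: ∅
6: ∅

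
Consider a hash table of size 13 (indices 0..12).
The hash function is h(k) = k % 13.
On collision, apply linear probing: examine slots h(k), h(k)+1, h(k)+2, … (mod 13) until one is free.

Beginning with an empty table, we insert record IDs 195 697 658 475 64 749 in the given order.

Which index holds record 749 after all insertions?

195: h=0 => slot 0
697: h=8 => slot 8
658: h=8, probe 8,9 => slot 9
475: h=7 => slot 7
64: h=12 => slot 12
749: h=8, probe 8,9,10 => slot 10
Table: [195, -, -, -, -, -, -, 475, 697, 658, 749, -, 64]

10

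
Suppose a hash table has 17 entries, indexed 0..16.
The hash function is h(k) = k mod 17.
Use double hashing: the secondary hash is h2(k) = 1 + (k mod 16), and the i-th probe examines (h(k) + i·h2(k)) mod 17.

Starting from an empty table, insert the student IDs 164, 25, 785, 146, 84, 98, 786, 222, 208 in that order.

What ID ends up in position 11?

164

164: h=11 => slot 11
25: h=8 => slot 8
785: h=3 => slot 3
146: h=10 => slot 10
84: h=16 => slot 16
98: h=13 => slot 13
786: h=4 => slot 4
222: h=1 => slot 1
208: h=4, h2=1, probe 4,5 => slot 5
Table: [., 222, ., 785, 786, 208, ., ., 25, ., 146, 164, ., 98, ., ., 84]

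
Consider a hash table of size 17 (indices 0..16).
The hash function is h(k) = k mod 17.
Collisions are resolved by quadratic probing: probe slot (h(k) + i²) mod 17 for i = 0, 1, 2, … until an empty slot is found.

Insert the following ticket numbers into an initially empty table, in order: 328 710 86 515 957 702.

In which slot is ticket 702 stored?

328 hashes to 5; slot 5 is free -> place at 5.
710 hashes to 13; slot 13 is free -> place at 13.
86 hashes to 1; slot 1 is free -> place at 1.
515 hashes to 5; 5 taken -> place at 6.
957 hashes to 5; 5,6 taken -> place at 9.
702 hashes to 5; 5,6,9 taken -> place at 14.
Table: [∅, 86, ∅, ∅, ∅, 328, 515, ∅, ∅, 957, ∅, ∅, ∅, 710, 702, ∅, ∅]

14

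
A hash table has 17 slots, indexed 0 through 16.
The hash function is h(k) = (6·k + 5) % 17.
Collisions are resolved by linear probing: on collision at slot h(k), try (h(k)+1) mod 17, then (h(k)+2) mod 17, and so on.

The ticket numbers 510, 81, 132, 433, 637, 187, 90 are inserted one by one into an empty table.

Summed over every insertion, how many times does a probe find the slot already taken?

510: h=5 → slot 5
81: h=15 → slot 15
132: h=15, probe 15,16 → slot 16
433: h=2 → slot 2
637: h=2, probe 2,3 → slot 3
187: h=5, probe 5,6 → slot 6
90: h=1 → slot 1
Table: [_, 90, 433, 637, _, 510, 187, _, _, _, _, _, _, _, _, 81, 132]

3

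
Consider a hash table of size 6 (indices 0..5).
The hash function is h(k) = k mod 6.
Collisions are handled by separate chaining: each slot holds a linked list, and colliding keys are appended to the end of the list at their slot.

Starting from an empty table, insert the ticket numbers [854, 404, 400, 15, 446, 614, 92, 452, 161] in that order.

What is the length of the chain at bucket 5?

1

854 → bucket 2
404 → bucket 2 (collision)
400 → bucket 4
15 → bucket 3
446 → bucket 2 (collision)
614 → bucket 2 (collision)
92 → bucket 2 (collision)
452 → bucket 2 (collision)
161 → bucket 5
Final buckets:
0: —
1: —
2: 854 -> 404 -> 446 -> 614 -> 92 -> 452
3: 15
4: 400
5: 161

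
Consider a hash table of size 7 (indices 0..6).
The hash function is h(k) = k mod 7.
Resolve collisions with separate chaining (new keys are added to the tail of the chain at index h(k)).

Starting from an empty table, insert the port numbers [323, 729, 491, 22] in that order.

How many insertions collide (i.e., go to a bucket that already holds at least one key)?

Insert 323: h=1, bucket 1 empty → new chain.
Insert 729: h=1, bucket 1 nonempty → append to chain.
Insert 491: h=1, bucket 1 nonempty → append to chain.
Insert 22: h=1, bucket 1 nonempty → append to chain.
Final buckets:
0: —
1: 323 -> 729 -> 491 -> 22
2: —
3: —
4: —
5: —
6: —

3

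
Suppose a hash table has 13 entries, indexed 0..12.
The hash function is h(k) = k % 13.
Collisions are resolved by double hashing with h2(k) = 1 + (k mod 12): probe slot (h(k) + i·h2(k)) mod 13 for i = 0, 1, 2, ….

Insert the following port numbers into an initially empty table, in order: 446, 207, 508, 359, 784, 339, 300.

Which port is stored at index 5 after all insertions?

446 hashes to 4; slot 4 is free => place at 4.
207 hashes to 12; slot 12 is free => place at 12.
508 hashes to 1; slot 1 is free => place at 1.
359 hashes to 8; slot 8 is free => place at 8.
784 hashes to 4, h2=5; 4 taken => place at 9.
339 hashes to 1, h2=4; 1 taken => place at 5.
300 hashes to 1, h2=1; 1 taken => place at 2.
Table: [∅, 508, 300, ∅, 446, 339, ∅, ∅, 359, 784, ∅, ∅, 207]

339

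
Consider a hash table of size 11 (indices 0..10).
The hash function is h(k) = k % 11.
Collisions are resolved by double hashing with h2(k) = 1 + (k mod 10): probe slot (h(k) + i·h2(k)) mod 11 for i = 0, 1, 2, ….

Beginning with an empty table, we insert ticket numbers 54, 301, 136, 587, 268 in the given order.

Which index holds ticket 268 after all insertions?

54 hashes to 10; slot 10 is free => place at 10.
301 hashes to 4; slot 4 is free => place at 4.
136 hashes to 4, h2=7; 4 taken => place at 0.
587 hashes to 4, h2=8; 4 taken => place at 1.
268 hashes to 4, h2=9; 4 taken => place at 2.
Table: [136, 587, 268, _, 301, _, _, _, _, _, 54]

2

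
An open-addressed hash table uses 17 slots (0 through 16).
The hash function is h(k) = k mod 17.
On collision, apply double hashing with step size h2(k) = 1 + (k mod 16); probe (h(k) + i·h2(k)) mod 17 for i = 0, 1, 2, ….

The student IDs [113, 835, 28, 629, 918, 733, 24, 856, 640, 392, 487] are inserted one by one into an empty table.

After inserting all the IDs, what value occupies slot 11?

113 hashes to 11; slot 11 is free → place at 11.
835 hashes to 2; slot 2 is free → place at 2.
28 hashes to 11, h2=13; 11 taken → place at 7.
629 hashes to 0; slot 0 is free → place at 0.
918 hashes to 0, h2=7; 0,7 taken → place at 14.
733 hashes to 2, h2=14; 2 taken → place at 16.
24 hashes to 7, h2=9; 7,16 taken → place at 8.
856 hashes to 6; slot 6 is free → place at 6.
640 hashes to 11, h2=1; 11 taken → place at 12.
392 hashes to 1; slot 1 is free → place at 1.
487 hashes to 11, h2=8; 11,2 taken → place at 10.
Table: [629, 392, 835, ∅, ∅, ∅, 856, 28, 24, ∅, 487, 113, 640, ∅, 918, ∅, 733]

113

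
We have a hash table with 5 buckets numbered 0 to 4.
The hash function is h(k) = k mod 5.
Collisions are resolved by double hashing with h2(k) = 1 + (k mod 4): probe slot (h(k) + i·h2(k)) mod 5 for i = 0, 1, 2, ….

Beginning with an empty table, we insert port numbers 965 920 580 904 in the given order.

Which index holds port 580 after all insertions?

965 hashes to 0; slot 0 is free => place at 0.
920 hashes to 0, h2=1; 0 taken => place at 1.
580 hashes to 0, h2=1; 0,1 taken => place at 2.
904 hashes to 4; slot 4 is free => place at 4.
Table: [965, 920, 580, -, 904]

2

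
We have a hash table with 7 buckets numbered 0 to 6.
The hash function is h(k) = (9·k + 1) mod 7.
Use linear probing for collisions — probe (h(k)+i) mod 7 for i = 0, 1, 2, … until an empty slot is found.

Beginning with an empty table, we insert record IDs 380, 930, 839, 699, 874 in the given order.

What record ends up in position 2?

380: h=5 → slot 5
930: h=6 → slot 6
839: h=6, probe 6,0 → slot 0
699: h=6, probe 6,0,1 → slot 1
874: h=6, probe 6,0,1,2 → slot 2
Table: [839, 699, 874, ∅, ∅, 380, 930]

874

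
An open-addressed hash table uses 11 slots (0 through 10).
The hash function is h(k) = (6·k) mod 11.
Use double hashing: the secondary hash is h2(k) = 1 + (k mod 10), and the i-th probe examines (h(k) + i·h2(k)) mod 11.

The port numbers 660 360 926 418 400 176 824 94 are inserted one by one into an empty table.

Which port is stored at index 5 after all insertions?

824

Insert 660: h=0, slot 0 empty => index 0.
Insert 360: h=4, slot 4 empty => index 4.
Insert 926: h=1, slot 1 empty => index 1.
Insert 418: h=0, h2=9, slot 0 occupied => index 9.
Insert 400: h=2, slot 2 empty => index 2.
Insert 176: h=0, h2=7, slot 0 occupied => index 7.
Insert 824: h=5, slot 5 empty => index 5.
Insert 94: h=3, slot 3 empty => index 3.
Table: [660, 926, 400, 94, 360, 824, -, 176, -, 418, -]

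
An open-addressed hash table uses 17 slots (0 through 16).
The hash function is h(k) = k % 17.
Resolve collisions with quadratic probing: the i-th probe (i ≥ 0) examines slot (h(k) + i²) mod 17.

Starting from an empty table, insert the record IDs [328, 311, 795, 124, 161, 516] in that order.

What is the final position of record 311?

328: h=5 → slot 5
311: h=5, probe 5,6 → slot 6
795: h=13 → slot 13
124: h=5, probe 5,6,9 → slot 9
161: h=8 → slot 8
516: h=6, probe 6,7 → slot 7
Table: [-, -, -, -, -, 328, 311, 516, 161, 124, -, -, -, 795, -, -, -]

6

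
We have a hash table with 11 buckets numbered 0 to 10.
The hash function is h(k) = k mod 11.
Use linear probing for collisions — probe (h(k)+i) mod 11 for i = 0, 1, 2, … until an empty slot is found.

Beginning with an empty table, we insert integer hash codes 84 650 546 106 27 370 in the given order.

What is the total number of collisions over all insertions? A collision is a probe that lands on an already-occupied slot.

Insert 84: h=7, slot 7 empty => index 7.
Insert 650: h=1, slot 1 empty => index 1.
Insert 546: h=7, slot 7 occupied => index 8.
Insert 106: h=7, slots 7,8 occupied => index 9.
Insert 27: h=5, slot 5 empty => index 5.
Insert 370: h=7, slots 7,8,9 occupied => index 10.
Table: [., 650, ., ., ., 27, ., 84, 546, 106, 370]

6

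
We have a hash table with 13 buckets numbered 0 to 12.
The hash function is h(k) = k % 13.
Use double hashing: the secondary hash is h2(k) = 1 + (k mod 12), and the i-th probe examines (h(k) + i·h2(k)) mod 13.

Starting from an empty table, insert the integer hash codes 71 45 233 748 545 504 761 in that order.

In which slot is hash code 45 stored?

71: h=6 -> slot 6
45: h=6, h2=10, probe 6,3 -> slot 3
233: h=12 -> slot 12
748: h=7 -> slot 7
545: h=12, h2=6, probe 12,5 -> slot 5
504: h=10 -> slot 10
761: h=7, h2=6, probe 7,0 -> slot 0
Table: [761, —, —, 45, —, 545, 71, 748, —, —, 504, —, 233]

3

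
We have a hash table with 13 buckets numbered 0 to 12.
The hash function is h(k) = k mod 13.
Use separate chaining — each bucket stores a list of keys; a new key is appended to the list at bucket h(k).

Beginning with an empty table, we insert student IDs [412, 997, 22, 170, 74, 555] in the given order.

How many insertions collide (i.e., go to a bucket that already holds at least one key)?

4

412 -> bucket 9
997 -> bucket 9 (collision)
22 -> bucket 9 (collision)
170 -> bucket 1
74 -> bucket 9 (collision)
555 -> bucket 9 (collision)
Final buckets:
0: —
1: 170
2: —
3: —
4: —
5: —
6: —
7: —
8: —
9: 412 -> 997 -> 22 -> 74 -> 555
10: —
11: —
12: —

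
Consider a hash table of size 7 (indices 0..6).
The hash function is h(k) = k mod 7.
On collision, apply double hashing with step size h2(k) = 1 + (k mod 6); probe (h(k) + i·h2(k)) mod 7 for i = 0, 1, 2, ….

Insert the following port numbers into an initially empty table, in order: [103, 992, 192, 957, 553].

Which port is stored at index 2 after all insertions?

957

103 hashes to 5; slot 5 is free -> place at 5.
992 hashes to 5, h2=3; 5 taken -> place at 1.
192 hashes to 3; slot 3 is free -> place at 3.
957 hashes to 5, h2=4; 5 taken -> place at 2.
553 hashes to 0; slot 0 is free -> place at 0.
Table: [553, 992, 957, 192, —, 103, —]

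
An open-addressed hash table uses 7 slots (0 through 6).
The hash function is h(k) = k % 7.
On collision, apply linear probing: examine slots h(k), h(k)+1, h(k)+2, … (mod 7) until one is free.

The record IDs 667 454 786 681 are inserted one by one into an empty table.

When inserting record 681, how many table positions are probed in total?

Insert 667: h=2, slot 2 empty → index 2.
Insert 454: h=6, slot 6 empty → index 6.
Insert 786: h=2, slot 2 occupied → index 3.
Insert 681: h=2, slots 2,3 occupied → index 4.
Table: [_, _, 667, 786, 681, _, 454]

3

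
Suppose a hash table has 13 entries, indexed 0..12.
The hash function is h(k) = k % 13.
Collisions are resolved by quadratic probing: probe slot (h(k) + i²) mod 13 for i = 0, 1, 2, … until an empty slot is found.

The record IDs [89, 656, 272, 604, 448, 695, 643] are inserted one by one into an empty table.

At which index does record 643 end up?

9

89 hashes to 11; slot 11 is free → place at 11.
656 hashes to 6; slot 6 is free → place at 6.
272 hashes to 12; slot 12 is free → place at 12.
604 hashes to 6; 6 taken → place at 7.
448 hashes to 6; 6,7 taken → place at 10.
695 hashes to 6; 6,7,10 taken → place at 2.
643 hashes to 6; 6,7,10,2 taken → place at 9.
Table: [_, _, 695, _, _, _, 656, 604, _, 643, 448, 89, 272]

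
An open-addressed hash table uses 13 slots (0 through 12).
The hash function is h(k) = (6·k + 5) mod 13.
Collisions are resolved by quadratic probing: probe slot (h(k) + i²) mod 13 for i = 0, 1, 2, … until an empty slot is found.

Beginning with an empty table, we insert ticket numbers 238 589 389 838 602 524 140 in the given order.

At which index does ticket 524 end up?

6

238: h=3 => slot 3
589: h=3, probe 3,4 => slot 4
389: h=12 => slot 12
838: h=2 => slot 2
602: h=3, probe 3,4,7 => slot 7
524: h=3, probe 3,4,7,12,6 => slot 6
140: h=0 => slot 0
Table: [140, ∅, 838, 238, 589, ∅, 524, 602, ∅, ∅, ∅, ∅, 389]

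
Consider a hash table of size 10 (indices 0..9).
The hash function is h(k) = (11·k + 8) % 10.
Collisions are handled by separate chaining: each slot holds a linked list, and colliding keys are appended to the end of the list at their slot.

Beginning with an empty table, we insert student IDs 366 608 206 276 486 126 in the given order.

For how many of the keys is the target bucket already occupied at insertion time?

4

Insert 366: h=4, bucket 4 empty → new chain.
Insert 608: h=6, bucket 6 empty → new chain.
Insert 206: h=4, bucket 4 nonempty → append to chain.
Insert 276: h=4, bucket 4 nonempty → append to chain.
Insert 486: h=4, bucket 4 nonempty → append to chain.
Insert 126: h=4, bucket 4 nonempty → append to chain.
Final buckets:
0: -
1: -
2: -
3: -
4: 366 -> 206 -> 276 -> 486 -> 126
5: -
6: 608
7: -
8: -
9: -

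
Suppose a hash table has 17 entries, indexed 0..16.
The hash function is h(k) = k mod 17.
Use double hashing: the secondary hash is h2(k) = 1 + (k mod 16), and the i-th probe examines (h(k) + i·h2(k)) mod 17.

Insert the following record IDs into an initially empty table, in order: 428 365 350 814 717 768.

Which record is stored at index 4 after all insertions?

768

428: h=3 → slot 3
365: h=8 → slot 8
350: h=10 → slot 10
814: h=15 → slot 15
717: h=3, h2=14, probe 3,0 → slot 0
768: h=3, h2=1, probe 3,4 → slot 4
Table: [717, ., ., 428, 768, ., ., ., 365, ., 350, ., ., ., ., 814, .]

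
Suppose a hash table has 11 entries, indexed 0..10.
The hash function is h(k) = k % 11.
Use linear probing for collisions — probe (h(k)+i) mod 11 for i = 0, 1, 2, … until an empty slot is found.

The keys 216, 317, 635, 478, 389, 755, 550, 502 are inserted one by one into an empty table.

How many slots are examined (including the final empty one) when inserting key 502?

216: h=7 => slot 7
317: h=9 => slot 9
635: h=8 => slot 8
478: h=5 => slot 5
389: h=4 => slot 4
755: h=7, probe 7,8,9,10 => slot 10
550: h=0 => slot 0
502: h=7, probe 7,8,9,10,0,1 => slot 1
Table: [550, 502, ∅, ∅, 389, 478, ∅, 216, 635, 317, 755]

6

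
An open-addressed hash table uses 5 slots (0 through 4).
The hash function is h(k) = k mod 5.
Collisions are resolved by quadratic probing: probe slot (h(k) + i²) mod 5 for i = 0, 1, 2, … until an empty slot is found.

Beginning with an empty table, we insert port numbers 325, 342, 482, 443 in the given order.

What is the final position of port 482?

325 hashes to 0; slot 0 is free => place at 0.
342 hashes to 2; slot 2 is free => place at 2.
482 hashes to 2; 2 taken => place at 3.
443 hashes to 3; 3 taken => place at 4.
Table: [325, ., 342, 482, 443]

3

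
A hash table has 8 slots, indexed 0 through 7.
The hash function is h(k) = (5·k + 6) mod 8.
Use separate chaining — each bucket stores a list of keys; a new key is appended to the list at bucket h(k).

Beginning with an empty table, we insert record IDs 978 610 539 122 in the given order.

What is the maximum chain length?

Insert 978: h=0, bucket 0 empty -> new chain.
Insert 610: h=0, bucket 0 nonempty -> append to chain.
Insert 539: h=5, bucket 5 empty -> new chain.
Insert 122: h=0, bucket 0 nonempty -> append to chain.
Final buckets:
0: 978 -> 610 -> 122
1: ∅
2: ∅
3: ∅
4: ∅
5: 539
6: ∅
7: ∅

3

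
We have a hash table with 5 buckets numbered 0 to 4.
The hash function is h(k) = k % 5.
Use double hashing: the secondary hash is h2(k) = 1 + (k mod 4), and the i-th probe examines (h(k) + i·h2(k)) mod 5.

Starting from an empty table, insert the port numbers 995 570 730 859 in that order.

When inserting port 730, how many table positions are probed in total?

995: h=0 -> slot 0
570: h=0, h2=3, probe 0,3 -> slot 3
730: h=0, h2=3, probe 0,3,1 -> slot 1
859: h=4 -> slot 4
Table: [995, 730, ∅, 570, 859]

3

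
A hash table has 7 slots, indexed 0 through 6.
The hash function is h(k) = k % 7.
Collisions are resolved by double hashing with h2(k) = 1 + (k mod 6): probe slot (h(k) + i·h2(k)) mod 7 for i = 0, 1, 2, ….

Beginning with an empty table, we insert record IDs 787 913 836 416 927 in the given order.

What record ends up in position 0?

Insert 787: h=3, slot 3 empty -> index 3.
Insert 913: h=3, h2=2, slot 3 occupied -> index 5.
Insert 836: h=3, h2=3, slot 3 occupied -> index 6.
Insert 416: h=3, h2=3, slots 3,6 occupied -> index 2.
Insert 927: h=3, h2=4, slot 3 occupied -> index 0.
Table: [927, ∅, 416, 787, ∅, 913, 836]

927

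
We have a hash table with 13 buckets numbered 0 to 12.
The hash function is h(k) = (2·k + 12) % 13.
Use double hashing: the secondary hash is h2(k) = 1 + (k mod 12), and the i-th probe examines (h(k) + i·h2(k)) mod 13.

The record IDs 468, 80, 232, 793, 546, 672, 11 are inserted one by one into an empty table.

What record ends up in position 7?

468 hashes to 12; slot 12 is free -> place at 12.
80 hashes to 3; slot 3 is free -> place at 3.
232 hashes to 8; slot 8 is free -> place at 8.
793 hashes to 12, h2=2; 12 taken -> place at 1.
546 hashes to 12, h2=7; 12 taken -> place at 6.
672 hashes to 4; slot 4 is free -> place at 4.
11 hashes to 8, h2=12; 8 taken -> place at 7.
Table: [—, 793, —, 80, 672, —, 546, 11, 232, —, —, —, 468]

11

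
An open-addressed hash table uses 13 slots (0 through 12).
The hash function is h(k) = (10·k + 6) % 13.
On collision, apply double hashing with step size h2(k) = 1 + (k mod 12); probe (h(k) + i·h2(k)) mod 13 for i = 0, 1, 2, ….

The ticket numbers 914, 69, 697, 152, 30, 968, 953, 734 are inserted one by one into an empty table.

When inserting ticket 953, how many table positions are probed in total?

2

Insert 914: h=7, slot 7 empty => index 7.
Insert 69: h=7, h2=10, slot 7 occupied => index 4.
Insert 697: h=8, slot 8 empty => index 8.
Insert 152: h=5, slot 5 empty => index 5.
Insert 30: h=7, h2=7, slot 7 occupied => index 1.
Insert 968: h=1, h2=9, slot 1 occupied => index 10.
Insert 953: h=7, h2=6, slot 7 occupied => index 0.
Insert 734: h=1, h2=3, slots 1,4,7,10,0 occupied => index 3.
Table: [953, 30, ., 734, 69, 152, ., 914, 697, ., 968, ., .]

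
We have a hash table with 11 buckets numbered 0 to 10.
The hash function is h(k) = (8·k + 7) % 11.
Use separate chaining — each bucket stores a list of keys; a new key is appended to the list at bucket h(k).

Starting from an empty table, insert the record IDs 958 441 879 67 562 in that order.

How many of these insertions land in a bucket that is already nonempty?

958 → bucket 4
441 → bucket 4 (collision)
879 → bucket 10
67 → bucket 4 (collision)
562 → bucket 4 (collision)
Final buckets:
0: ∅
1: ∅
2: ∅
3: ∅
4: 958 -> 441 -> 67 -> 562
5: ∅
6: ∅
7: ∅
8: ∅
9: ∅
10: 879

3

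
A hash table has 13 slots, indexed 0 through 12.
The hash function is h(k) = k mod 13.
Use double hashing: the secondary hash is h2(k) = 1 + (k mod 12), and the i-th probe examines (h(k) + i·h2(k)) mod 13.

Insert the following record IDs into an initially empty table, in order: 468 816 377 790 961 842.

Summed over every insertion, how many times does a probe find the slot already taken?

4

468: h=0 → slot 0
816: h=10 → slot 10
377: h=0, h2=6, probe 0,6 → slot 6
790: h=10, h2=11, probe 10,8 → slot 8
961: h=12 → slot 12
842: h=10, h2=3, probe 10,0,3 → slot 3
Table: [468, ∅, ∅, 842, ∅, ∅, 377, ∅, 790, ∅, 816, ∅, 961]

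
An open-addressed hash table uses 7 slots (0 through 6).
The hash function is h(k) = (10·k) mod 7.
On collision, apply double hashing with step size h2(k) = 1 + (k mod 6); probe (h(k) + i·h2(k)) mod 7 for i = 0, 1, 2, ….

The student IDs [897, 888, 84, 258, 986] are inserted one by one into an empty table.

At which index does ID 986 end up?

6

897 hashes to 3; slot 3 is free -> place at 3.
888 hashes to 4; slot 4 is free -> place at 4.
84 hashes to 0; slot 0 is free -> place at 0.
258 hashes to 4, h2=1; 4 taken -> place at 5.
986 hashes to 4, h2=3; 4,0,3 taken -> place at 6.
Table: [84, ., ., 897, 888, 258, 986]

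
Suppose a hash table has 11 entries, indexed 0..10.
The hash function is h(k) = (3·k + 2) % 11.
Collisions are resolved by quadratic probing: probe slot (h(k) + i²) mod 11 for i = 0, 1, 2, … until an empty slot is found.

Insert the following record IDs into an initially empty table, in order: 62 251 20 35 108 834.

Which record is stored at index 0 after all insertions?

108

62 hashes to 1; slot 1 is free → place at 1.
251 hashes to 7; slot 7 is free → place at 7.
20 hashes to 7; 7 taken → place at 8.
35 hashes to 8; 8 taken → place at 9.
108 hashes to 7; 7,8 taken → place at 0.
834 hashes to 7; 7,8,0 taken → place at 5.
Table: [108, 62, ∅, ∅, ∅, 834, ∅, 251, 20, 35, ∅]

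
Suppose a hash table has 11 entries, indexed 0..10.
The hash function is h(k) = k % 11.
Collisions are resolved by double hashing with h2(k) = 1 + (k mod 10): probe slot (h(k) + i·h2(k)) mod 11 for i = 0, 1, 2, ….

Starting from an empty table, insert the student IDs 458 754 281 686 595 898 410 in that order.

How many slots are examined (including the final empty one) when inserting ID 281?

2

458: h=7 => slot 7
754: h=6 => slot 6
281: h=6, h2=2, probe 6,8 => slot 8
686: h=4 => slot 4
595: h=1 => slot 1
898: h=7, h2=9, probe 7,5 => slot 5
410: h=3 => slot 3
Table: [—, 595, —, 410, 686, 898, 754, 458, 281, —, —]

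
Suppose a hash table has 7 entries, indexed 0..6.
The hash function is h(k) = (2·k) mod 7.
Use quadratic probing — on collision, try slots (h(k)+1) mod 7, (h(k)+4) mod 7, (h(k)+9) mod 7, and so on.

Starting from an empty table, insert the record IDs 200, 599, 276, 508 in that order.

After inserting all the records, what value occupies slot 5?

508

200: h=1 => slot 1
599: h=1, probe 1,2 => slot 2
276: h=6 => slot 6
508: h=1, probe 1,2,5 => slot 5
Table: [—, 200, 599, —, —, 508, 276]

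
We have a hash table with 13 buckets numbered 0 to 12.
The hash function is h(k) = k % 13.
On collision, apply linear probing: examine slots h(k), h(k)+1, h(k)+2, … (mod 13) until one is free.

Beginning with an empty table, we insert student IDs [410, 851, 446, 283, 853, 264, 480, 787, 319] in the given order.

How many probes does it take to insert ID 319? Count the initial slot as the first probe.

410 hashes to 7; slot 7 is free → place at 7.
851 hashes to 6; slot 6 is free → place at 6.
446 hashes to 4; slot 4 is free → place at 4.
283 hashes to 10; slot 10 is free → place at 10.
853 hashes to 8; slot 8 is free → place at 8.
264 hashes to 4; 4 taken → place at 5.
480 hashes to 12; slot 12 is free → place at 12.
787 hashes to 7; 7,8 taken → place at 9.
319 hashes to 7; 7,8,9,10 taken → place at 11.
Table: [., ., ., ., 446, 264, 851, 410, 853, 787, 283, 319, 480]

5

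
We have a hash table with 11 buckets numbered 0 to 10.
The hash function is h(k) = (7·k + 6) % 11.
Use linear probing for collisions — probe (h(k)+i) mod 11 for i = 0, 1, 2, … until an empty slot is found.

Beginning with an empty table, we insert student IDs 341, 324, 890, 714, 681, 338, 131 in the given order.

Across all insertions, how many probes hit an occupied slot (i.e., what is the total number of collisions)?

341 hashes to 6; slot 6 is free -> place at 6.
324 hashes to 8; slot 8 is free -> place at 8.
890 hashes to 10; slot 10 is free -> place at 10.
714 hashes to 10; 10 taken -> place at 0.
681 hashes to 10; 10,0 taken -> place at 1.
338 hashes to 7; slot 7 is free -> place at 7.
131 hashes to 10; 10,0,1 taken -> place at 2.
Table: [714, 681, 131, ., ., ., 341, 338, 324, ., 890]

6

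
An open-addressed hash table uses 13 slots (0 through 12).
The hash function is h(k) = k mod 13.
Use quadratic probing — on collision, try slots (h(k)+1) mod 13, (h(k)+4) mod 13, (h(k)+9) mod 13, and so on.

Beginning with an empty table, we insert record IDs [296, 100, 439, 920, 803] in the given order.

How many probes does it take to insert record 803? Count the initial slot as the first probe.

4

296: h=10 => slot 10
100: h=9 => slot 9
439: h=10, probe 10,11 => slot 11
920: h=10, probe 10,11,1 => slot 1
803: h=10, probe 10,11,1,6 => slot 6
Table: [∅, 920, ∅, ∅, ∅, ∅, 803, ∅, ∅, 100, 296, 439, ∅]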